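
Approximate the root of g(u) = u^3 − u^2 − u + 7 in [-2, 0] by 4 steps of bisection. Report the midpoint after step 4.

-1.875

midpoint -1: g = 6 > 0 → [-2, -1]
midpoint -1.5: g = 2.875 > 0 → [-2, -1.5]
midpoint -1.75: g = 0.328125 > 0 → [-2, -1.75]
midpoint -1.875: g = -1.2324 < 0 → [-1.875, -1.75]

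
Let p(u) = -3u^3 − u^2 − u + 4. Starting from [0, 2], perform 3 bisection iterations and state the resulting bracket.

p(1) = -1 < 0, so the root lies in [0, 1]
p(0.5) = 2.875 > 0, so the root lies in [0.5, 1]
p(0.75) = 1.421875 > 0, so the root lies in [0.75, 1]

[0.75, 1]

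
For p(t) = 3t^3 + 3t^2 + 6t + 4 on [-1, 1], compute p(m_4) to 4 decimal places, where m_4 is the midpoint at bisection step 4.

midpoint 0: p = 4 > 0 → [-1, 0]
midpoint -0.5: p = 1.375 > 0 → [-1, -0.5]
midpoint -0.75: p = -0.078125 < 0 → [-0.75, -0.5]
midpoint -0.625: p = 0.6895 > 0 → [-0.75, -0.625]

0.6895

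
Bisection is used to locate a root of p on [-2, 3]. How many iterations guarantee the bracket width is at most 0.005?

Width after n steps is 5/2^n. Need 2^n ≥ 5/0.005 = 1000.
2^9 = 512 < 1000 ≤ 2^10 = 1024, so n = 10.

10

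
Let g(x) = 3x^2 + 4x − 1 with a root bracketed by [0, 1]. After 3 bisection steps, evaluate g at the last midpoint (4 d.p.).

-0.4531

x = 0.5 gives g = 1.75, positive; keep [0, 0.5]
x = 0.25 gives g = 0.1875, positive; keep [0, 0.25]
x = 0.125 gives g = -0.453125, negative; keep [0.125, 0.25]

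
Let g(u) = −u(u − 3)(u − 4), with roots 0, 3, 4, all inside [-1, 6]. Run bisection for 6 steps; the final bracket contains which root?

0

g(2.5) = -1.875 < 0, so the root lies in [-1, 2.5]
g(0.75) = -5.484375 < 0, so the root lies in [-1, 0.75]
g(-0.125) = 1.611328 > 0, so the root lies in [-0.125, 0.75]
g(0.3125) = -3.0969 < 0, so the root lies in [-0.125, 0.3125]
g(0.09375) = -1.0643 < 0, so the root lies in [-0.125, 0.09375]
g(-0.015625) = 0.1892 > 0, so the root lies in [-0.015625, 0.09375]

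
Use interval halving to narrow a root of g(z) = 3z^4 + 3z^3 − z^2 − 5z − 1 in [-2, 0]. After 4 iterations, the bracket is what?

g(-1) = 3 > 0, so the root lies in [-1, 0]
g(-0.5) = 1.0625 > 0, so the root lies in [-0.5, 0]
g(-0.25) = 0.152344 > 0, so the root lies in [-0.25, 0]
g(-0.125) = -0.3958 < 0, so the root lies in [-0.25, -0.125]

[-0.25, -0.125]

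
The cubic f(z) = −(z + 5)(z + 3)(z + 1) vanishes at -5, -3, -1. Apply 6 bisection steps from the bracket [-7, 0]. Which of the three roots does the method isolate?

-5

midpoint -3.5: f = -1.875 < 0 → [-7, -3.5]
midpoint -5.25: f = 2.390625 > 0 → [-5.25, -3.5]
midpoint -4.375: f = -2.900391 < 0 → [-5.25, -4.375]
midpoint -4.8125: f = -1.2957 < 0 → [-5.25, -4.8125]
midpoint -5.03125: f = 0.2559 > 0 → [-5.03125, -4.8125]
midpoint -4.921875: f = -0.5889 < 0 → [-5.03125, -4.921875]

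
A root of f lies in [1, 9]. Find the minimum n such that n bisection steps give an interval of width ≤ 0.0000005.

Width after n steps is 8/2^n. Need 2^n ≥ 8/0.0000005 = 16000000.
2^23 = 8388608 < 16000000 ≤ 2^24 = 16777216, so n = 24.

24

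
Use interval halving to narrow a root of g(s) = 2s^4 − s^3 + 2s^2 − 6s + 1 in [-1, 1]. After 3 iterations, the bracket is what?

[0, 0.25]

m = 0, g(m) = 1 (+); new bracket [0, 1]
m = 0.5, g(m) = -1.5 (−); new bracket [0, 0.5]
m = 0.25, g(m) = -0.382812 (−); new bracket [0, 0.25]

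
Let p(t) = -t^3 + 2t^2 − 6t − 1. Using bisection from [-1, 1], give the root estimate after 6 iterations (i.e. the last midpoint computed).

t = 0 gives p = -1, negative; keep [-1, 0]
t = -0.5 gives p = 2.625, positive; keep [-0.5, 0]
t = -0.25 gives p = 0.640625, positive; keep [-0.25, 0]
t = -0.125 gives p = -0.2168, negative; keep [-0.25, -0.125]
t = -0.1875 gives p = 0.2019, positive; keep [-0.1875, -0.125]
t = -0.15625 gives p = -0.0099, negative; keep [-0.1875, -0.15625]

-0.15625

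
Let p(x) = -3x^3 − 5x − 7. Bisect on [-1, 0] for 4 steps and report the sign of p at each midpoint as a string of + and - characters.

m = -0.5, p(m) = -4.125 (−); new bracket [-1, -0.5]
m = -0.75, p(m) = -1.984375 (−); new bracket [-1, -0.75]
m = -0.875, p(m) = -0.615234 (−); new bracket [-1, -0.875]
m = -0.9375, p(m) = 0.1594 (+); new bracket [-0.9375, -0.875]

---+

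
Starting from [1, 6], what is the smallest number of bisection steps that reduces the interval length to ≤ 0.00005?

Width after n steps is 5/2^n. Need 2^n ≥ 5/0.00005 = 100000.
2^16 = 65536 < 100000 ≤ 2^17 = 131072, so n = 17.

17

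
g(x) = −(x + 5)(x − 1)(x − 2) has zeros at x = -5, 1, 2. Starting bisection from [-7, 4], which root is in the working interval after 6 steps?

-5

x = -1.5 gives g = -30.625, negative; keep [-7, -1.5]
x = -4.25 gives g = -24.609375, negative; keep [-7, -4.25]
x = -5.625 gives g = 31.572266, positive; keep [-5.625, -4.25]
x = -4.9375 gives g = -2.5745, negative; keep [-5.625, -4.9375]
x = -5.28125 gives g = 12.8631, positive; keep [-5.28125, -4.9375]
x = -5.109375 gives g = 4.7506, positive; keep [-5.109375, -4.9375]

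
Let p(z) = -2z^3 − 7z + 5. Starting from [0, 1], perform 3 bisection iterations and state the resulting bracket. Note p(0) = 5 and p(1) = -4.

[0.625, 0.75]

midpoint 0.5: p = 1.25 > 0 → [0.5, 1]
midpoint 0.75: p = -1.09375 < 0 → [0.5, 0.75]
midpoint 0.625: p = 0.136719 > 0 → [0.625, 0.75]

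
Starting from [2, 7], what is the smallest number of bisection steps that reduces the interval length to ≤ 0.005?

Width after n steps is 5/2^n. Need 2^n ≥ 5/0.005 = 1000.
2^9 = 512 < 1000 ≤ 2^10 = 1024, so n = 10.

10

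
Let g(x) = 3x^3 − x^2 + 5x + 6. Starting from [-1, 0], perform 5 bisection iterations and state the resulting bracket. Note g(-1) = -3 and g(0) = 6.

x = -0.5 gives g = 2.875, positive; keep [-1, -0.5]
x = -0.75 gives g = 0.421875, positive; keep [-1, -0.75]
x = -0.875 gives g = -1.150391, negative; keep [-0.875, -0.75]
x = -0.8125 gives g = -0.3318, negative; keep [-0.8125, -0.75]
x = -0.78125 gives g = 0.0529, positive; keep [-0.8125, -0.78125]

[-0.8125, -0.78125]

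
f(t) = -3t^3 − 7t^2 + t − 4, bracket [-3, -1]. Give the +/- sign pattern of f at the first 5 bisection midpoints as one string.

--+-+

midpoint -2: f = -10 < 0 → [-3, -2]
midpoint -2.5: f = -3.375 < 0 → [-3, -2.5]
midpoint -2.75: f = 2.703125 > 0 → [-2.75, -2.5]
midpoint -2.625: f = -0.5957 < 0 → [-2.75, -2.625]
midpoint -2.6875: f = 0.9866 > 0 → [-2.6875, -2.625]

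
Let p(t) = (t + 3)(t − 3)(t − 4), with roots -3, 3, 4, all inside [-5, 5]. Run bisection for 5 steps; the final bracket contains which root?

-3

p(0) = 36 > 0, so the root lies in [-5, 0]
p(-2.5) = 17.875 > 0, so the root lies in [-5, -2.5]
p(-3.75) = -39.234375 < 0, so the root lies in [-3.75, -2.5]
p(-3.125) = -5.4551 < 0, so the root lies in [-3.125, -2.5]
p(-2.8125) = 7.4246 > 0, so the root lies in [-3.125, -2.8125]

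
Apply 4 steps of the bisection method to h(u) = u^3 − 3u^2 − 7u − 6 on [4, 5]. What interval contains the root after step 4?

[4.6875, 4.75]

midpoint 4.5: h = -7.125 < 0 → [4.5, 5]
midpoint 4.75: h = 0.234375 > 0 → [4.5, 4.75]
midpoint 4.625: h = -3.615234 < 0 → [4.625, 4.75]
midpoint 4.6875: h = -1.7336 < 0 → [4.6875, 4.75]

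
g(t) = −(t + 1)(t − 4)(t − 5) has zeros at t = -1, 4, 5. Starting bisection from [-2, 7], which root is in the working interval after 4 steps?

g(2.5) = -13.125 < 0, so the root lies in [-2, 2.5]
g(0.25) = -22.265625 < 0, so the root lies in [-2, 0.25]
g(-0.875) = -3.580078 < 0, so the root lies in [-2, -0.875]
g(-1.4375) = 15.3142 > 0, so the root lies in [-1.4375, -0.875]

-1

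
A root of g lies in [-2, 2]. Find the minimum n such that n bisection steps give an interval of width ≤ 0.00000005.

27

Width after n steps is 4/2^n. Need 2^n ≥ 4/0.00000005 = 80000000.
2^26 = 67108864 < 80000000 ≤ 2^27 = 134217728, so n = 27.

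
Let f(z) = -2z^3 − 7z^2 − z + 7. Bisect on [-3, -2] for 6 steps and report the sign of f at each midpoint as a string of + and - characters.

z = -2.5 gives f = -3, negative; keep [-3, -2.5]
z = -2.75 gives f = -1.59375, negative; keep [-3, -2.75]
z = -2.875 gives f = -0.457031, negative; keep [-3, -2.875]
z = -2.9375 gives f = 0.23, positive; keep [-2.9375, -2.875]
z = -2.90625 gives f = -0.1237, negative; keep [-2.9375, -2.90625]
z = -2.921875 gives f = 0.0506, positive; keep [-2.921875, -2.90625]

---+-+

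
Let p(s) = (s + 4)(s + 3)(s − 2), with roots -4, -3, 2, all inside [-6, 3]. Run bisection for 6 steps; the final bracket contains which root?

2

s = -1.5 gives p = -13.125, negative; keep [-1.5, 3]
s = 0.75 gives p = -22.265625, negative; keep [0.75, 3]
s = 1.875 gives p = -3.580078, negative; keep [1.875, 3]
s = 2.4375 gives p = 15.3142, positive; keep [1.875, 2.4375]
s = 2.15625 gives p = 4.9599, positive; keep [1.875, 2.15625]
s = 2.015625 gives p = 0.4714, positive; keep [1.875, 2.015625]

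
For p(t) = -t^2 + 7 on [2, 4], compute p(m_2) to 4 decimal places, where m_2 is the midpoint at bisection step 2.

midpoint 3: p = -2 < 0 → [2, 3]
midpoint 2.5: p = 0.75 > 0 → [2.5, 3]

0.7500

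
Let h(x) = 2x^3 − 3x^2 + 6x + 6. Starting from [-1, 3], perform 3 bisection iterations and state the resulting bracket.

h(1) = 11 > 0, so the root lies in [-1, 1]
h(0) = 6 > 0, so the root lies in [-1, 0]
h(-0.5) = 2 > 0, so the root lies in [-1, -0.5]

[-1, -0.5]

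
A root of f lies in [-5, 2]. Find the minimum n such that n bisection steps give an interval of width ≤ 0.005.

11

Width after n steps is 7/2^n. Need 2^n ≥ 7/0.005 = 1400.
2^10 = 1024 < 1400 ≤ 2^11 = 2048, so n = 11.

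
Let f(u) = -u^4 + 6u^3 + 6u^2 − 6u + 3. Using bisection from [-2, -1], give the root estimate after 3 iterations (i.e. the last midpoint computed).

-1.625

u = -1.5 gives f = 0.1875, positive; keep [-2, -1.5]
u = -1.75 gives f = -9.660156, negative; keep [-1.75, -1.5]
u = -1.625 gives f = -4.125244, negative; keep [-1.625, -1.5]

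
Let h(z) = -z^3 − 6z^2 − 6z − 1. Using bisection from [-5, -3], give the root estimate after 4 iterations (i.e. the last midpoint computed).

-4.875

h(-4) = -9 < 0, so the root lies in [-5, -4]
h(-4.5) = -4.375 < 0, so the root lies in [-5, -4.5]
h(-4.75) = -0.703125 < 0, so the root lies in [-5, -4.75]
h(-4.875) = 1.5137 > 0, so the root lies in [-4.875, -4.75]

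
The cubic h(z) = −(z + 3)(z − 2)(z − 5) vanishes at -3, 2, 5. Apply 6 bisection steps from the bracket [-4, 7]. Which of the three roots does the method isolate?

midpoint 1.5: h = -7.875 < 0 → [-4, 1.5]
midpoint -1.25: h = -35.546875 < 0 → [-4, -1.25]
midpoint -2.625: h = -13.224609 < 0 → [-4, -2.625]
midpoint -3.3125: h = 13.8 > 0 → [-3.3125, -2.625]
midpoint -2.96875: h = -1.2373 < 0 → [-3.3125, -2.96875]
midpoint -3.140625: h = 5.8849 > 0 → [-3.140625, -2.96875]

-3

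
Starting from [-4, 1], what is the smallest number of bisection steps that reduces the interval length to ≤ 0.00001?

19

Width after n steps is 5/2^n. Need 2^n ≥ 5/0.00001 = 500000.
2^18 = 262144 < 500000 ≤ 2^19 = 524288, so n = 19.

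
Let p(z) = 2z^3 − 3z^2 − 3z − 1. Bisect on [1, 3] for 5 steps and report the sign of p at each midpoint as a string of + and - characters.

p(2) = -3 < 0, so the root lies in [2, 3]
p(2.5) = 4 > 0, so the root lies in [2, 2.5]
p(2.25) = -0.15625 < 0, so the root lies in [2.25, 2.5]
p(2.375) = 1.7461 > 0, so the root lies in [2.25, 2.375]
p(2.3125) = 0.7524 > 0, so the root lies in [2.25, 2.3125]

-+-++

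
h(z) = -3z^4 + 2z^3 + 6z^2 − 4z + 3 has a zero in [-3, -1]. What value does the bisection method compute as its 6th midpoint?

z = -2 gives h = -29, negative; keep [-2, -1]
z = -1.5 gives h = 0.5625, positive; keep [-2, -1.5]
z = -1.75 gives h = -10.480469, negative; keep [-1.75, -1.5]
z = -1.625 gives h = -4.157, negative; keep [-1.625, -1.5]
z = -1.5625 gives h = -1.6124, negative; keep [-1.5625, -1.5]
z = -1.53125 gives h = -0.4806, negative; keep [-1.53125, -1.5]

-1.53125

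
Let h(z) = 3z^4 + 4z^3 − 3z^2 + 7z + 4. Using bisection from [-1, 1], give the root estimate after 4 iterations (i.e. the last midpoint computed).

z = 0 gives h = 4, positive; keep [-1, 0]
z = -0.5 gives h = -0.5625, negative; keep [-0.5, 0]
z = -0.25 gives h = 2.011719, positive; keep [-0.5, -0.25]
z = -0.375 gives h = 0.8015, positive; keep [-0.5, -0.375]

-0.375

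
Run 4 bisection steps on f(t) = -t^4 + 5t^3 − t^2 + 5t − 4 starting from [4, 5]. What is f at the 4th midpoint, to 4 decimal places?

3.8318

t = 4.5 gives f = 43.8125, positive; keep [4.5, 5]
t = 4.75 gives f = 23.980469, positive; keep [4.75, 5]
t = 4.875 gives f = 11.091553, positive; keep [4.875, 5]
t = 4.9375 gives f = 3.8318, positive; keep [4.9375, 5]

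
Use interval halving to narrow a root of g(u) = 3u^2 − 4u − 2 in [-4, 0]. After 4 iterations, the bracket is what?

m = -2, g(m) = 18 (+); new bracket [-2, 0]
m = -1, g(m) = 5 (+); new bracket [-1, 0]
m = -0.5, g(m) = 0.75 (+); new bracket [-0.5, 0]
m = -0.25, g(m) = -0.8125 (−); new bracket [-0.5, -0.25]

[-0.5, -0.25]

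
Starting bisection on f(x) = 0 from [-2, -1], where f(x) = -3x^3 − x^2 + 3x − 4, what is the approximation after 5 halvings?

-1.53125

f(-1.5) = -0.625 < 0, so the root lies in [-2, -1.5]
f(-1.75) = 3.765625 > 0, so the root lies in [-1.75, -1.5]
f(-1.625) = 1.357422 > 0, so the root lies in [-1.625, -1.5]
f(-1.5625) = 0.3152 > 0, so the root lies in [-1.5625, -1.5]
f(-1.53125) = -0.1674 < 0, so the root lies in [-1.5625, -1.53125]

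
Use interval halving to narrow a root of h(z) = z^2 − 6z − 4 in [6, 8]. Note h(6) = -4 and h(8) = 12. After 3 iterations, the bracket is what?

h(7) = 3 > 0, so the root lies in [6, 7]
h(6.5) = -0.75 < 0, so the root lies in [6.5, 7]
h(6.75) = 1.0625 > 0, so the root lies in [6.5, 6.75]

[6.5, 6.75]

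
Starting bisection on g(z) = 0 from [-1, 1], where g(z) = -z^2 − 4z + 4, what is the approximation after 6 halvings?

0.84375

midpoint 0: g = 4 > 0 → [0, 1]
midpoint 0.5: g = 1.75 > 0 → [0.5, 1]
midpoint 0.75: g = 0.4375 > 0 → [0.75, 1]
midpoint 0.875: g = -0.2656 < 0 → [0.75, 0.875]
midpoint 0.8125: g = 0.0898 > 0 → [0.8125, 0.875]
midpoint 0.84375: g = -0.0869 < 0 → [0.8125, 0.84375]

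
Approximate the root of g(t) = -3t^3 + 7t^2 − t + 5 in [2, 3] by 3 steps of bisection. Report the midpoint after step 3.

2.375

g(2.5) = -0.625 < 0, so the root lies in [2, 2.5]
g(2.25) = 4.015625 > 0, so the root lies in [2.25, 2.5]
g(2.375) = 1.919922 > 0, so the root lies in [2.375, 2.5]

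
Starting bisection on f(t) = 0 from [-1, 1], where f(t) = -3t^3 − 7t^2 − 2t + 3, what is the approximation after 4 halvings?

t = 0 gives f = 3, positive; keep [0, 1]
t = 0.5 gives f = -0.125, negative; keep [0, 0.5]
t = 0.25 gives f = 2.015625, positive; keep [0.25, 0.5]
t = 0.375 gives f = 1.1074, positive; keep [0.375, 0.5]

0.375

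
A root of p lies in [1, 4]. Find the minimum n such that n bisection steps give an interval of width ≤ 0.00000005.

Width after n steps is 3/2^n. Need 2^n ≥ 3/0.00000005 = 60000000.
2^25 = 33554432 < 60000000 ≤ 2^26 = 67108864, so n = 26.

26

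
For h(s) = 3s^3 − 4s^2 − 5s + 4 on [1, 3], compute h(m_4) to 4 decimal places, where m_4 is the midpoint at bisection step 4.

0.3379

h(2) = 2 > 0, so the root lies in [1, 2]
h(1.5) = -2.375 < 0, so the root lies in [1.5, 2]
h(1.75) = -0.921875 < 0, so the root lies in [1.75, 2]
h(1.875) = 0.3379 > 0, so the root lies in [1.75, 1.875]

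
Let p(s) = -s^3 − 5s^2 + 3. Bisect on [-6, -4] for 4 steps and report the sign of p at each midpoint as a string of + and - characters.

p(-5) = 3 > 0, so the root lies in [-5, -4]
p(-4.5) = -7.125 < 0, so the root lies in [-5, -4.5]
p(-4.75) = -2.640625 < 0, so the root lies in [-5, -4.75]
p(-4.875) = 0.0293 > 0, so the root lies in [-4.875, -4.75]

+--+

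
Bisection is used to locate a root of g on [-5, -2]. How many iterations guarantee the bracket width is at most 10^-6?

22

Width after n steps is 3/2^n. Need 2^n ≥ 3/10^-6 = 3000000.
2^21 = 2097152 < 3000000 ≤ 2^22 = 4194304, so n = 22.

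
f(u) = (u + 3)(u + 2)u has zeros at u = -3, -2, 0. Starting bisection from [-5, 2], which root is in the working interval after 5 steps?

0

midpoint -1.5: f = -1.125 < 0 → [-1.5, 2]
midpoint 0.25: f = 1.828125 > 0 → [-1.5, 0.25]
midpoint -0.625: f = -2.041016 < 0 → [-0.625, 0.25]
midpoint -0.1875: f = -0.9558 < 0 → [-0.1875, 0.25]
midpoint 0.03125: f = 0.1924 > 0 → [-0.1875, 0.03125]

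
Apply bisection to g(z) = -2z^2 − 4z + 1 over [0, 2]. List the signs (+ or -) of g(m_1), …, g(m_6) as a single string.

---+++

midpoint 1: g = -5 < 0 → [0, 1]
midpoint 0.5: g = -1.5 < 0 → [0, 0.5]
midpoint 0.25: g = -0.125 < 0 → [0, 0.25]
midpoint 0.125: g = 0.4688 > 0 → [0.125, 0.25]
midpoint 0.1875: g = 0.1797 > 0 → [0.1875, 0.25]
midpoint 0.21875: g = 0.0293 > 0 → [0.21875, 0.25]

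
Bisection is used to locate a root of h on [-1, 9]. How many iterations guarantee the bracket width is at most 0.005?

Width after n steps is 10/2^n. Need 2^n ≥ 10/0.005 = 2000.
2^10 = 1024 < 2000 ≤ 2^11 = 2048, so n = 11.

11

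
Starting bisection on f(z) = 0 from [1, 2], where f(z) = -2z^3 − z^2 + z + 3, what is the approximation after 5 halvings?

m = 1.5, f(m) = -4.5 (−); new bracket [1, 1.5]
m = 1.25, f(m) = -1.21875 (−); new bracket [1, 1.25]
m = 1.125, f(m) = 0.011719 (+); new bracket [1.125, 1.25]
m = 1.1875, f(m) = -0.5718 (−); new bracket [1.125, 1.1875]
m = 1.15625, f(m) = -0.2723 (−); new bracket [1.125, 1.15625]

1.15625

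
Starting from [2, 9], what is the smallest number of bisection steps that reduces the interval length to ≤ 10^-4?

17

Width after n steps is 7/2^n. Need 2^n ≥ 7/10^-4 = 70000.
2^16 = 65536 < 70000 ≤ 2^17 = 131072, so n = 17.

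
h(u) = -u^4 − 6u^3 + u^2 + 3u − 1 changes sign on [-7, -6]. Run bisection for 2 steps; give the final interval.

u = -6.5 gives h = -115.5625, negative; keep [-6.5, -6]
u = -6.25 gives h = -41.722656, negative; keep [-6.25, -6]

[-6.25, -6]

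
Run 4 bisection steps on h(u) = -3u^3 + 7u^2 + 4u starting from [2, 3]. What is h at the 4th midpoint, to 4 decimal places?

midpoint 2.5: h = 6.875 > 0 → [2.5, 3]
midpoint 2.75: h = 1.546875 > 0 → [2.75, 3]
midpoint 2.875: h = -1.931641 < 0 → [2.75, 2.875]
midpoint 2.8125: h = -0.1208 < 0 → [2.75, 2.8125]

-0.1208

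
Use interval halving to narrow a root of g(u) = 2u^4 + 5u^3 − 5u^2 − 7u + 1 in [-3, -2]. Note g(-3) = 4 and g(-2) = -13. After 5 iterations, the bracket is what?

[-2.9375, -2.90625]

u = -2.5 gives g = -12.75, negative; keep [-3, -2.5]
u = -2.75 gives g = -7.164062, negative; keep [-3, -2.75]
u = -2.875 gives g = -2.380371, negative; keep [-3, -2.875]
u = -2.9375 gives g = 0.597, positive; keep [-2.9375, -2.875]
u = -2.90625 gives g = -0.9432, negative; keep [-2.9375, -2.90625]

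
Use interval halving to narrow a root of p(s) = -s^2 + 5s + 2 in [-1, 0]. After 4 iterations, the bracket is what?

[-0.375, -0.3125]

midpoint -0.5: p = -0.75 < 0 → [-0.5, 0]
midpoint -0.25: p = 0.6875 > 0 → [-0.5, -0.25]
midpoint -0.375: p = -0.015625 < 0 → [-0.375, -0.25]
midpoint -0.3125: p = 0.3398 > 0 → [-0.375, -0.3125]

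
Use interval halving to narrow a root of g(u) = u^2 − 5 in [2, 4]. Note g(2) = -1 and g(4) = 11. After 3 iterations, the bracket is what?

[2, 2.25]

g(3) = 4 > 0, so the root lies in [2, 3]
g(2.5) = 1.25 > 0, so the root lies in [2, 2.5]
g(2.25) = 0.0625 > 0, so the root lies in [2, 2.25]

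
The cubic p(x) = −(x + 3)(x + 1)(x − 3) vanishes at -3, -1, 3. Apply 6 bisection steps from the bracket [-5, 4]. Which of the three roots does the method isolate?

p(-0.5) = 4.375 > 0, so the root lies in [-0.5, 4]
p(1.75) = 16.328125 > 0, so the root lies in [1.75, 4]
p(2.875) = 2.845703 > 0, so the root lies in [2.875, 4]
p(3.4375) = -12.4978 < 0, so the root lies in [2.875, 3.4375]
p(3.15625) = -3.998 < 0, so the root lies in [2.875, 3.15625]
p(3.015625) = -0.3774 < 0, so the root lies in [2.875, 3.015625]

3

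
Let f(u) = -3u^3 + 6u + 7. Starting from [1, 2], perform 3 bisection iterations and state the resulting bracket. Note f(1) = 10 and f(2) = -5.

f(1.5) = 5.875 > 0, so the root lies in [1.5, 2]
f(1.75) = 1.421875 > 0, so the root lies in [1.75, 2]
f(1.875) = -1.525391 < 0, so the root lies in [1.75, 1.875]

[1.75, 1.875]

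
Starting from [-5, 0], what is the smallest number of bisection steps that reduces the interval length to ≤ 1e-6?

Width after n steps is 5/2^n. Need 2^n ≥ 5/1e-6 = 5000000.
2^22 = 4194304 < 5000000 ≤ 2^23 = 8388608, so n = 23.

23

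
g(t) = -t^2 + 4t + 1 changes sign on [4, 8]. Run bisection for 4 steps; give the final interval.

t = 6 gives g = -11, negative; keep [4, 6]
t = 5 gives g = -4, negative; keep [4, 5]
t = 4.5 gives g = -1.25, negative; keep [4, 4.5]
t = 4.25 gives g = -0.0625, negative; keep [4, 4.25]

[4, 4.25]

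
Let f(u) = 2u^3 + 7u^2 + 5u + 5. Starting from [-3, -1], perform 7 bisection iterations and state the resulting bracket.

f(-2) = 7 > 0, so the root lies in [-3, -2]
f(-2.5) = 5 > 0, so the root lies in [-3, -2.5]
f(-2.75) = 2.59375 > 0, so the root lies in [-3, -2.75]
f(-2.875) = 0.957 > 0, so the root lies in [-3, -2.875]
f(-2.9375) = 0.02 > 0, so the root lies in [-3, -2.9375]
f(-2.96875) = -0.4794 < 0, so the root lies in [-2.96875, -2.9375]
f(-2.953125) = -0.2271 < 0, so the root lies in [-2.953125, -2.9375]

[-2.953125, -2.9375]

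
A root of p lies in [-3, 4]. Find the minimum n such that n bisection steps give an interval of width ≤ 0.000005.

Width after n steps is 7/2^n. Need 2^n ≥ 7/0.000005 = 1400000.
2^20 = 1048576 < 1400000 ≤ 2^21 = 2097152, so n = 21.

21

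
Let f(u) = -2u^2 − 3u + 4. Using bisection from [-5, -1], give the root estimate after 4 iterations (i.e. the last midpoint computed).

f(-3) = -5 < 0, so the root lies in [-3, -1]
f(-2) = 2 > 0, so the root lies in [-3, -2]
f(-2.5) = -1 < 0, so the root lies in [-2.5, -2]
f(-2.25) = 0.625 > 0, so the root lies in [-2.5, -2.25]

-2.25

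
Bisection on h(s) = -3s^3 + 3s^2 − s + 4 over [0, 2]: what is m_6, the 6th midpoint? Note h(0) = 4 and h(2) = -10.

midpoint 1: h = 3 > 0 → [1, 2]
midpoint 1.5: h = -0.875 < 0 → [1, 1.5]
midpoint 1.25: h = 1.578125 > 0 → [1.25, 1.5]
midpoint 1.375: h = 0.498 > 0 → [1.375, 1.5]
midpoint 1.4375: h = -0.1497 < 0 → [1.375, 1.4375]
midpoint 1.40625: h = 0.1836 > 0 → [1.40625, 1.4375]

1.40625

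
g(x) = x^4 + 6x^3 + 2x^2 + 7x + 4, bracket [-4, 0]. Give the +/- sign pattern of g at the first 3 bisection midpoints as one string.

--+

x = -2 gives g = -34, negative; keep [-2, 0]
x = -1 gives g = -6, negative; keep [-1, 0]
x = -0.5 gives g = 0.3125, positive; keep [-1, -0.5]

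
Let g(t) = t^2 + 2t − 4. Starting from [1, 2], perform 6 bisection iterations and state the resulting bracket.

t = 1.5 gives g = 1.25, positive; keep [1, 1.5]
t = 1.25 gives g = 0.0625, positive; keep [1, 1.25]
t = 1.125 gives g = -0.484375, negative; keep [1.125, 1.25]
t = 1.1875 gives g = -0.2148, negative; keep [1.1875, 1.25]
t = 1.21875 gives g = -0.0771, negative; keep [1.21875, 1.25]
t = 1.234375 gives g = -0.0076, negative; keep [1.234375, 1.25]

[1.234375, 1.25]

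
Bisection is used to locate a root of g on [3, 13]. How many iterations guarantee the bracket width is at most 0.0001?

17

Width after n steps is 10/2^n. Need 2^n ≥ 10/0.0001 = 100000.
2^16 = 65536 < 100000 ≤ 2^17 = 131072, so n = 17.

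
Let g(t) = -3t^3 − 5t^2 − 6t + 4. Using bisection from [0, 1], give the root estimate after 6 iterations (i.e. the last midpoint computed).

0.453125

m = 0.5, g(m) = -0.625 (−); new bracket [0, 0.5]
m = 0.25, g(m) = 2.140625 (+); new bracket [0.25, 0.5]
m = 0.375, g(m) = 0.888672 (+); new bracket [0.375, 0.5]
m = 0.4375, g(m) = 0.1667 (+); new bracket [0.4375, 0.5]
m = 0.46875, g(m) = -0.2201 (−); new bracket [0.4375, 0.46875]
m = 0.453125, g(m) = -0.0245 (−); new bracket [0.4375, 0.453125]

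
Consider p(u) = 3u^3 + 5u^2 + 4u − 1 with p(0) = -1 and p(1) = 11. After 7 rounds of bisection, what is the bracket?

p(0.5) = 2.625 > 0, so the root lies in [0, 0.5]
p(0.25) = 0.359375 > 0, so the root lies in [0, 0.25]
p(0.125) = -0.416016 < 0, so the root lies in [0.125, 0.25]
p(0.1875) = -0.0544 < 0, so the root lies in [0.1875, 0.25]
p(0.21875) = 0.1457 > 0, so the root lies in [0.1875, 0.21875]
p(0.203125) = 0.0439 > 0, so the root lies in [0.1875, 0.203125]
p(0.1953125) = -0.0057 < 0, so the root lies in [0.1953125, 0.203125]

[0.1953125, 0.203125]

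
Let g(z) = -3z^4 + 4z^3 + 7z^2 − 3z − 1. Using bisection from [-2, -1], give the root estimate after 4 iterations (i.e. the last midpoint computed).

z = -1.5 gives g = -9.4375, negative; keep [-1.5, -1]
z = -1.25 gives g = -1.449219, negative; keep [-1.25, -1]
z = -1.125 gives g = 0.733643, positive; keep [-1.25, -1.125]
z = -1.1875 gives g = -0.2303, negative; keep [-1.1875, -1.125]

-1.1875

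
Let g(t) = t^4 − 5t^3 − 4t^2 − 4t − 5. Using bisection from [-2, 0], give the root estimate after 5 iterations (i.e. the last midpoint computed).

-0.9375

midpoint -1: g = 1 > 0 → [-1, 0]
midpoint -0.5: g = -3.3125 < 0 → [-1, -0.5]
midpoint -0.75: g = -1.824219 < 0 → [-1, -0.75]
midpoint -0.875: g = -0.6267 < 0 → [-1, -0.875]
midpoint -0.9375: g = 0.1267 > 0 → [-0.9375, -0.875]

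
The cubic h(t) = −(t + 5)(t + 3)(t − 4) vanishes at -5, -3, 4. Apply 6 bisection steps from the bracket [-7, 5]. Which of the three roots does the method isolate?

4

m = -1, h(m) = 40 (+); new bracket [-1, 5]
m = 2, h(m) = 70 (+); new bracket [2, 5]
m = 3.5, h(m) = 27.625 (+); new bracket [3.5, 5]
m = 4.25, h(m) = -16.7656 (−); new bracket [3.5, 4.25]
m = 3.875, h(m) = 7.627 (+); new bracket [3.875, 4.25]
m = 4.0625, h(m) = -4.0002 (−); new bracket [3.875, 4.0625]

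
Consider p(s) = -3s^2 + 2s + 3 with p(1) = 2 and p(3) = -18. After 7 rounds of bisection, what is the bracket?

[1.375, 1.390625]

s = 2 gives p = -5, negative; keep [1, 2]
s = 1.5 gives p = -0.75, negative; keep [1, 1.5]
s = 1.25 gives p = 0.8125, positive; keep [1.25, 1.5]
s = 1.375 gives p = 0.0781, positive; keep [1.375, 1.5]
s = 1.4375 gives p = -0.3242, negative; keep [1.375, 1.4375]
s = 1.40625 gives p = -0.1201, negative; keep [1.375, 1.40625]
s = 1.390625 gives p = -0.0203, negative; keep [1.375, 1.390625]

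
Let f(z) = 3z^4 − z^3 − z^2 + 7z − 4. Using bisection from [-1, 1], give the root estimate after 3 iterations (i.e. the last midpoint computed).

m = 0, f(m) = -4 (−); new bracket [0, 1]
m = 0.5, f(m) = -0.6875 (−); new bracket [0.5, 1]
m = 0.75, f(m) = 1.214844 (+); new bracket [0.5, 0.75]

0.75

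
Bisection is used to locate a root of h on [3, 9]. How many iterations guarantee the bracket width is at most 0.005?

Width after n steps is 6/2^n. Need 2^n ≥ 6/0.005 = 1200.
2^10 = 1024 < 1200 ≤ 2^11 = 2048, so n = 11.

11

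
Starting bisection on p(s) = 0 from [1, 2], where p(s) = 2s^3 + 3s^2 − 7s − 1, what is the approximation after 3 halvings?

midpoint 1.5: p = 2 > 0 → [1, 1.5]
midpoint 1.25: p = -1.15625 < 0 → [1.25, 1.5]
midpoint 1.375: p = 0.246094 > 0 → [1.25, 1.375]

1.375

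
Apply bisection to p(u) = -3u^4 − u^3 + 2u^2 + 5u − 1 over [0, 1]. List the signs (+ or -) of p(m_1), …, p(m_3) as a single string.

++-

p(0.5) = 1.6875 > 0, so the root lies in [0, 0.5]
p(0.25) = 0.347656 > 0, so the root lies in [0, 0.25]
p(0.125) = -0.346436 < 0, so the root lies in [0.125, 0.25]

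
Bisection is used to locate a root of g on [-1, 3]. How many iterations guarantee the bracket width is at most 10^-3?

Width after n steps is 4/2^n. Need 2^n ≥ 4/10^-3 = 4000.
2^11 = 2048 < 4000 ≤ 2^12 = 4096, so n = 12.

12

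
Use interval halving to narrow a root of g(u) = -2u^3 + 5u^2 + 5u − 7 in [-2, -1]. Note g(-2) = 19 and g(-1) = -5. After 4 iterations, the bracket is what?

m = -1.5, g(m) = 3.5 (+); new bracket [-1.5, -1]
m = -1.25, g(m) = -1.53125 (−); new bracket [-1.5, -1.25]
m = -1.375, g(m) = 0.777344 (+); new bracket [-1.375, -1.25]
m = -1.3125, g(m) = -0.4272 (−); new bracket [-1.375, -1.3125]

[-1.375, -1.3125]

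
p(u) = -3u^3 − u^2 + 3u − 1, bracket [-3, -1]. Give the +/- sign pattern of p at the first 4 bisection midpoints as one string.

++-+

midpoint -2: p = 13 > 0 → [-2, -1]
midpoint -1.5: p = 2.375 > 0 → [-1.5, -1]
midpoint -1.25: p = -0.453125 < 0 → [-1.5, -1.25]
midpoint -1.375: p = 0.7832 > 0 → [-1.375, -1.25]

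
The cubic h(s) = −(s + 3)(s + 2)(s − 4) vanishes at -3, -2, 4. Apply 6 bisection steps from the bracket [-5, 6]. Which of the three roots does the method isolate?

4

h(0.5) = 30.625 > 0, so the root lies in [0.5, 6]
h(3.25) = 24.609375 > 0, so the root lies in [3.25, 6]
h(4.625) = -31.572266 < 0, so the root lies in [3.25, 4.625]
h(3.9375) = 2.5745 > 0, so the root lies in [3.9375, 4.625]
h(4.28125) = -12.8631 < 0, so the root lies in [3.9375, 4.28125]
h(4.109375) = -4.7506 < 0, so the root lies in [3.9375, 4.109375]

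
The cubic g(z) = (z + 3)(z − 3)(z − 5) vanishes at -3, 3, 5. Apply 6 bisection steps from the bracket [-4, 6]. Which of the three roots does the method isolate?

z = 1 gives g = 32, positive; keep [-4, 1]
z = -1.5 gives g = 43.875, positive; keep [-4, -1.5]
z = -2.75 gives g = 11.140625, positive; keep [-4, -2.75]
z = -3.375 gives g = -20.0215, negative; keep [-3.375, -2.75]
z = -3.0625 gives g = -3.0549, negative; keep [-3.0625, -2.75]
z = -2.90625 gives g = 4.3778, positive; keep [-3.0625, -2.90625]

-3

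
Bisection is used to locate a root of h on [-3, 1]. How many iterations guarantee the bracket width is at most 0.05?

Width after n steps is 4/2^n. Need 2^n ≥ 4/0.05 = 80.
2^6 = 64 < 80 ≤ 2^7 = 128, so n = 7.

7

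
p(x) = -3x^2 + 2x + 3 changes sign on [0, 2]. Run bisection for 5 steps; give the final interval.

x = 1 gives p = 2, positive; keep [1, 2]
x = 1.5 gives p = -0.75, negative; keep [1, 1.5]
x = 1.25 gives p = 0.8125, positive; keep [1.25, 1.5]
x = 1.375 gives p = 0.0781, positive; keep [1.375, 1.5]
x = 1.4375 gives p = -0.3242, negative; keep [1.375, 1.4375]

[1.375, 1.4375]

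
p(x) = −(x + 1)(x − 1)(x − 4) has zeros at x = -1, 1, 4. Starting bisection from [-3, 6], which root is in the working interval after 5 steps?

4

midpoint 1.5: p = 3.125 > 0 → [1.5, 6]
midpoint 3.75: p = 3.265625 > 0 → [3.75, 6]
midpoint 4.875: p = -19.919922 < 0 → [3.75, 4.875]
midpoint 4.3125: p = -5.4993 < 0 → [3.75, 4.3125]
midpoint 4.03125: p = -0.4766 < 0 → [3.75, 4.03125]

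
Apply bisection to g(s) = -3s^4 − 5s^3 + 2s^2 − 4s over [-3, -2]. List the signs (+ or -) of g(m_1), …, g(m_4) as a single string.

--++

g(-2.5) = -16.5625 < 0, so the root lies in [-2.5, -2]
g(-2.25) = -0.808594 < 0, so the root lies in [-2.25, -2]
g(-2.125) = 4.337158 > 0, so the root lies in [-2.25, -2.125]
g(-2.1875) = 1.9648 > 0, so the root lies in [-2.25, -2.1875]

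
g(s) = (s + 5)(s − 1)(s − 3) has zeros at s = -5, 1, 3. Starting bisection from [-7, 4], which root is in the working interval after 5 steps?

midpoint -1.5: g = 39.375 > 0 → [-7, -1.5]
midpoint -4.25: g = 28.546875 > 0 → [-7, -4.25]
midpoint -5.625: g = -35.712891 < 0 → [-5.625, -4.25]
midpoint -4.9375: g = 2.9456 > 0 → [-5.625, -4.9375]
midpoint -5.28125: g = -14.6297 < 0 → [-5.28125, -4.9375]

-5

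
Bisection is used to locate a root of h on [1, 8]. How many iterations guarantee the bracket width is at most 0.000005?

Width after n steps is 7/2^n. Need 2^n ≥ 7/0.000005 = 1400000.
2^20 = 1048576 < 1400000 ≤ 2^21 = 2097152, so n = 21.

21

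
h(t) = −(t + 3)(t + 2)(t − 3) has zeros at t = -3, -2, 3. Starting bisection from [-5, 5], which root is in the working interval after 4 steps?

m = 0, h(m) = 18 (+); new bracket [0, 5]
m = 2.5, h(m) = 12.375 (+); new bracket [2.5, 5]
m = 3.75, h(m) = -29.109375 (−); new bracket [2.5, 3.75]
m = 3.125, h(m) = -3.9238 (−); new bracket [2.5, 3.125]

3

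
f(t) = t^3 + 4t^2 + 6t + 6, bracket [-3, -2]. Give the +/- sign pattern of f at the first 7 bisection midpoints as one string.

m = -2.5, f(m) = 0.375 (+); new bracket [-3, -2.5]
m = -2.75, f(m) = -1.046875 (−); new bracket [-2.75, -2.5]
m = -2.625, f(m) = -0.275391 (−); new bracket [-2.625, -2.5]
m = -2.5625, f(m) = 0.0642 (+); new bracket [-2.625, -2.5625]
m = -2.59375, f(m) = -0.1019 (−); new bracket [-2.59375, -2.5625]
m = -2.578125, f(m) = -0.0179 (−); new bracket [-2.578125, -2.5625]
m = -2.5703125, f(m) = 0.0234 (+); new bracket [-2.578125, -2.5703125]

+--+--+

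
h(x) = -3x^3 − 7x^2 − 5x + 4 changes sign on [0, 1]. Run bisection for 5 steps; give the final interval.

[0.4375, 0.46875]

m = 0.5, h(m) = -0.625 (−); new bracket [0, 0.5]
m = 0.25, h(m) = 2.265625 (+); new bracket [0.25, 0.5]
m = 0.375, h(m) = 0.982422 (+); new bracket [0.375, 0.5]
m = 0.4375, h(m) = 0.2214 (+); new bracket [0.4375, 0.5]
m = 0.46875, h(m) = -0.1908 (−); new bracket [0.4375, 0.46875]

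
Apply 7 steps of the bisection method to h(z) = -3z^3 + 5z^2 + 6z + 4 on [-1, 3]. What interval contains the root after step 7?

m = 1, h(m) = 12 (+); new bracket [1, 3]
m = 2, h(m) = 12 (+); new bracket [2, 3]
m = 2.5, h(m) = 3.375 (+); new bracket [2.5, 3]
m = 2.75, h(m) = -4.0781 (−); new bracket [2.5, 2.75]
m = 2.625, h(m) = -0.0605 (−); new bracket [2.5, 2.625]
m = 2.5625, h(m) = 1.7278 (+); new bracket [2.5625, 2.625]
m = 2.59375, h(m) = 0.8515 (+); new bracket [2.59375, 2.625]

[2.59375, 2.625]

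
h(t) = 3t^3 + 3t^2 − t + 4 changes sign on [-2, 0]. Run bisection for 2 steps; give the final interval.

[-2, -1.5]

h(-1) = 5 > 0, so the root lies in [-2, -1]
h(-1.5) = 2.125 > 0, so the root lies in [-2, -1.5]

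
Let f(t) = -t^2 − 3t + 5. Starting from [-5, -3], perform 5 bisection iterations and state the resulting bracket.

f(-4) = 1 > 0, so the root lies in [-5, -4]
f(-4.5) = -1.75 < 0, so the root lies in [-4.5, -4]
f(-4.25) = -0.3125 < 0, so the root lies in [-4.25, -4]
f(-4.125) = 0.3594 > 0, so the root lies in [-4.25, -4.125]
f(-4.1875) = 0.0273 > 0, so the root lies in [-4.25, -4.1875]

[-4.25, -4.1875]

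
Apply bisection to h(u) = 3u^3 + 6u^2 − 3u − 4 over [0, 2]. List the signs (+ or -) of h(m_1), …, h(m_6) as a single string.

midpoint 1: h = 2 > 0 → [0, 1]
midpoint 0.5: h = -3.625 < 0 → [0.5, 1]
midpoint 0.75: h = -1.609375 < 0 → [0.75, 1]
midpoint 0.875: h = -0.0215 < 0 → [0.875, 1]
midpoint 0.9375: h = 0.9329 > 0 → [0.875, 0.9375]
midpoint 0.90625: h = 0.4419 > 0 → [0.875, 0.90625]

+---++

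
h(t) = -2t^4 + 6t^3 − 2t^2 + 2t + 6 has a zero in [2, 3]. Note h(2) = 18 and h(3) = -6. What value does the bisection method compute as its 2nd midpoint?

2.75

m = 2.5, h(m) = 14.125 (+); new bracket [2.5, 3]
m = 2.75, h(m) = 6.773438 (+); new bracket [2.75, 3]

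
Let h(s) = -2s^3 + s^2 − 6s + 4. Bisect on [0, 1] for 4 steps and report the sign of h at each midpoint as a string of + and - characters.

+-+-

midpoint 0.5: h = 1 > 0 → [0.5, 1]
midpoint 0.75: h = -0.78125 < 0 → [0.5, 0.75]
midpoint 0.625: h = 0.152344 > 0 → [0.625, 0.75]
midpoint 0.6875: h = -0.3022 < 0 → [0.625, 0.6875]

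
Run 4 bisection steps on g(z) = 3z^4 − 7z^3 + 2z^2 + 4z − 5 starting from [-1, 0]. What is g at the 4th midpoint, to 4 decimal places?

midpoint -0.5: g = -5.4375 < 0 → [-1, -0.5]
midpoint -0.75: g = -2.972656 < 0 → [-1, -0.75]
midpoint -0.875: g = -0.520752 < 0 → [-1, -0.875]
midpoint -0.9375: g = 1.0931 > 0 → [-0.9375, -0.875]

1.0931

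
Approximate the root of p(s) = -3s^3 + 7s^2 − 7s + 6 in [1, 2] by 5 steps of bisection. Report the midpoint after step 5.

midpoint 1.5: p = 1.125 > 0 → [1.5, 2]
midpoint 1.75: p = -0.890625 < 0 → [1.5, 1.75]
midpoint 1.625: p = 0.236328 > 0 → [1.625, 1.75]
midpoint 1.6875: p = -0.2952 < 0 → [1.625, 1.6875]
midpoint 1.65625: p = -0.0217 < 0 → [1.625, 1.65625]

1.65625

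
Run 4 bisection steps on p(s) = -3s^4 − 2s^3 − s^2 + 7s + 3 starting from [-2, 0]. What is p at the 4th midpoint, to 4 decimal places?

s = -1 gives p = -6, negative; keep [-1, 0]
s = -0.5 gives p = -0.6875, negative; keep [-0.5, 0]
s = -0.25 gives p = 1.207031, positive; keep [-0.5, -0.25]
s = -0.375 gives p = 0.2805, positive; keep [-0.5, -0.375]

0.2805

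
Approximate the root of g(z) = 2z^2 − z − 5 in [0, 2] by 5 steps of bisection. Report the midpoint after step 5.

midpoint 1: g = -4 < 0 → [1, 2]
midpoint 1.5: g = -2 < 0 → [1.5, 2]
midpoint 1.75: g = -0.625 < 0 → [1.75, 2]
midpoint 1.875: g = 0.1562 > 0 → [1.75, 1.875]
midpoint 1.8125: g = -0.2422 < 0 → [1.8125, 1.875]

1.8125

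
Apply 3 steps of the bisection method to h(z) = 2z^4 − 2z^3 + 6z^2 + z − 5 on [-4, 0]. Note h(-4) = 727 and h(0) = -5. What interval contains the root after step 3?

z = -2 gives h = 65, positive; keep [-2, 0]
z = -1 gives h = 4, positive; keep [-1, 0]
z = -0.5 gives h = -3.625, negative; keep [-1, -0.5]

[-1, -0.5]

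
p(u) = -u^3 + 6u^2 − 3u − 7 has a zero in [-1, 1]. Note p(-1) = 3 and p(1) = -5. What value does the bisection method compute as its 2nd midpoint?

-0.5

midpoint 0: p = -7 < 0 → [-1, 0]
midpoint -0.5: p = -3.875 < 0 → [-1, -0.5]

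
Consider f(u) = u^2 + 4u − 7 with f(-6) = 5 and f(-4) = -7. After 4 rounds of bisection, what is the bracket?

[-5.375, -5.25]

u = -5 gives f = -2, negative; keep [-6, -5]
u = -5.5 gives f = 1.25, positive; keep [-5.5, -5]
u = -5.25 gives f = -0.4375, negative; keep [-5.5, -5.25]
u = -5.375 gives f = 0.3906, positive; keep [-5.375, -5.25]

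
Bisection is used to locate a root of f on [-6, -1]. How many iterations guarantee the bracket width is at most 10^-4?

16

Width after n steps is 5/2^n. Need 2^n ≥ 5/10^-4 = 50000.
2^15 = 32768 < 50000 ≤ 2^16 = 65536, so n = 16.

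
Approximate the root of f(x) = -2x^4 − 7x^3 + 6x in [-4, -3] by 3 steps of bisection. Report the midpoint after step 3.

-3.125

m = -3.5, f(m) = -21 (−); new bracket [-3.5, -3]
m = -3.25, f(m) = -2.335938 (−); new bracket [-3.25, -3]
m = -3.125, f(m) = 4.138184 (+); new bracket [-3.25, -3.125]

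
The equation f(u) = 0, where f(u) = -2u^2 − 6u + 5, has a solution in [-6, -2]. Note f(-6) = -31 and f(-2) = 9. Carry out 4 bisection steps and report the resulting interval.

[-3.75, -3.5]

f(-4) = -3 < 0, so the root lies in [-4, -2]
f(-3) = 5 > 0, so the root lies in [-4, -3]
f(-3.5) = 1.5 > 0, so the root lies in [-4, -3.5]
f(-3.75) = -0.625 < 0, so the root lies in [-3.75, -3.5]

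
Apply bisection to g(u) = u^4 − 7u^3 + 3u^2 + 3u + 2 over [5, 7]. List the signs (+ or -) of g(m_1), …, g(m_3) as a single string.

midpoint 6: g = -88 < 0 → [6, 7]
midpoint 6.5: g = 10.9375 > 0 → [6, 6.5]
midpoint 6.25: g = -45.167969 < 0 → [6.25, 6.5]

-+-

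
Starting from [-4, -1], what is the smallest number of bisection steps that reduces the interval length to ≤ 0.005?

10

Width after n steps is 3/2^n. Need 2^n ≥ 3/0.005 = 600.
2^9 = 512 < 600 ≤ 2^10 = 1024, so n = 10.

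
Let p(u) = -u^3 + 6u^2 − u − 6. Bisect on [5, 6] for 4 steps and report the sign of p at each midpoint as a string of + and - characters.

p(5.5) = 3.625 > 0, so the root lies in [5.5, 6]
p(5.75) = -3.484375 < 0, so the root lies in [5.5, 5.75]
p(5.625) = 0.240234 > 0, so the root lies in [5.625, 5.75]
p(5.6875) = -1.5789 < 0, so the root lies in [5.625, 5.6875]

+-+-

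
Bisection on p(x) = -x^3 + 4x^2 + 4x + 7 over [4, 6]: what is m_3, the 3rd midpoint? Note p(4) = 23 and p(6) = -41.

5.25

m = 5, p(m) = 2 (+); new bracket [5, 6]
m = 5.5, p(m) = -16.375 (−); new bracket [5, 5.5]
m = 5.25, p(m) = -6.453125 (−); new bracket [5, 5.25]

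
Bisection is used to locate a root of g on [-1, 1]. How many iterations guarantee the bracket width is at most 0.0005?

12

Width after n steps is 2/2^n. Need 2^n ≥ 2/0.0005 = 4000.
2^11 = 2048 < 4000 ≤ 2^12 = 4096, so n = 12.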